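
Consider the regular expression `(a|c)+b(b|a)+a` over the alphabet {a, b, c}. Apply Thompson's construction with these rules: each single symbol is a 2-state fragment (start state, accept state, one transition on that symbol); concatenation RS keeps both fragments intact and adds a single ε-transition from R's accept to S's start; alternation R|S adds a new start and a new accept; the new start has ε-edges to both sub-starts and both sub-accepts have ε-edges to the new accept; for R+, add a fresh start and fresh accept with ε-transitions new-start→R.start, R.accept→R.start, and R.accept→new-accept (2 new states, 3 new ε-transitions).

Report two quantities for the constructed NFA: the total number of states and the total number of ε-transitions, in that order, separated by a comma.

Per subexpression:
Each of the 6 symbol leaves contributes 2 states and 0 ε-transitions.
  a|c — 6 states, 4 ε-transitions
  (a|c)+ — 8 states, 7 ε-transitions
  b|a — 6 states, 4 ε-transitions
  (b|a)+ — 8 states, 7 ε-transitions
  (a|c)+b(b|a)+a — 20 states, 17 ε-transitions

20, 17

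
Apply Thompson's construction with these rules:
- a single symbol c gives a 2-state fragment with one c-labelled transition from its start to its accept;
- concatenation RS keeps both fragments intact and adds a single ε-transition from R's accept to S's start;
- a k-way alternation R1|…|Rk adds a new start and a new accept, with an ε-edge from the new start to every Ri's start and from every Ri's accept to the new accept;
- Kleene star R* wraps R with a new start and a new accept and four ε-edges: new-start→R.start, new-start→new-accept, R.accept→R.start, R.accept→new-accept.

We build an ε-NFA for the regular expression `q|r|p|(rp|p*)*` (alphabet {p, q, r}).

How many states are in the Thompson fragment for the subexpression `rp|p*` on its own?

10

Fragment for `rp|p*`:
Each of the 3 symbol leaves contributes a 2-state fragment.
  rp — 4 states
  p* — 4 states
  rp|p* — 10 states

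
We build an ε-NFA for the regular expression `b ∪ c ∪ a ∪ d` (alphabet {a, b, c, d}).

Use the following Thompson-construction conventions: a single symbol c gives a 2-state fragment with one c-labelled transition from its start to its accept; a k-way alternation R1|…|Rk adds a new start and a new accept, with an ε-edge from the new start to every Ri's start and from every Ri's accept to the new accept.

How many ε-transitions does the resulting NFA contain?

8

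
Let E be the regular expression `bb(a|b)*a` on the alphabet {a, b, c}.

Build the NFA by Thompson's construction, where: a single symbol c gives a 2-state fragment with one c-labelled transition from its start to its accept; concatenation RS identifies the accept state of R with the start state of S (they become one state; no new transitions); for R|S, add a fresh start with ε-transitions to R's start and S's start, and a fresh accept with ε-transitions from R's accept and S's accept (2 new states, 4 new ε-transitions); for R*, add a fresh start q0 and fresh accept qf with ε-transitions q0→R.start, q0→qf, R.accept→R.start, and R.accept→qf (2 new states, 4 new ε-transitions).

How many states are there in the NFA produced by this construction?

11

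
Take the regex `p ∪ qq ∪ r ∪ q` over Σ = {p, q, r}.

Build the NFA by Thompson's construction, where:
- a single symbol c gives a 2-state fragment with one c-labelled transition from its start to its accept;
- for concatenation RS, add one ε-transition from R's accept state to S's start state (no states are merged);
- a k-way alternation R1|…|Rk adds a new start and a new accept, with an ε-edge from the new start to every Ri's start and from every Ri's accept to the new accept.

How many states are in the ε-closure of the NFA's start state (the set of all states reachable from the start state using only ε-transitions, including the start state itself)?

5

Let C(F) = |ε-closure(F.start)| within fragment F, and note whether F accepts ε. Symbol fragments have C = 1 and do not accept ε. Then:
  qq : |ε-closure| equals the left operand's closure size = 1 (its accept is not ε-reachable, so the closure stops there)
  p ∪ qq ∪ r ∪ q : |ε-closure| = 1 + 1 + 1 + 1 + 1 = 5 (the new accept is not ε-reachable since no branch accepts ε)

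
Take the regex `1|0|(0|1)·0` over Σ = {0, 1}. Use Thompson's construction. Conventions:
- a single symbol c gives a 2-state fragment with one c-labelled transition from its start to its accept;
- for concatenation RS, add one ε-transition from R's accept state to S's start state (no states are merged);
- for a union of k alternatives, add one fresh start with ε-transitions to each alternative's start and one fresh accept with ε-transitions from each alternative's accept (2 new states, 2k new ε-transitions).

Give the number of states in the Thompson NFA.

Bottom-up over the parse tree:
Each of the 5 symbol leaves contributes a 2-state fragment.
  0|1 : 6 states
  (0|1)·0 : 8 states
  1|0|(0|1)·0 : 14 states

14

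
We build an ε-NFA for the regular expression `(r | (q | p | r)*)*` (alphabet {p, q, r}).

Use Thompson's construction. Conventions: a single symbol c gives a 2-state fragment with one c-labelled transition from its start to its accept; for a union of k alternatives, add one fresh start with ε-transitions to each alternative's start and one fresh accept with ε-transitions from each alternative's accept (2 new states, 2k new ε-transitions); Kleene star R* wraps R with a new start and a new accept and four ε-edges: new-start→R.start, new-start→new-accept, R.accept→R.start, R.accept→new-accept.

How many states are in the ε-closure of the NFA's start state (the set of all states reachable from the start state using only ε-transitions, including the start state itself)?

Compute the ε-closure size of each fragment's start state recursively; a symbol fragment's start has no outgoing ε-edge, so its closure is just itself (size 1).
  q | p | r — |ε-closure| = 1 + 1 + 1 + 1 = 4 (the new accept is not ε-reachable since no branch accepts ε)
  (q | p | r)* — the star's fresh start ε-reaches both the body's start and the fresh accept: |ε-closure| = 2 + 4 = 6
  r | (q | p | r)* — new start ε-reaches every alternative's start; at least one alternative accepts ε, so the union's new accept is reached too: |ε-closure| = 1 + 1 + 6 + 1 = 9
  (r | (q | p | r)*)* — |ε-closure| = 1 (new start) + 9 (body) + 1 (new accept) = 11

11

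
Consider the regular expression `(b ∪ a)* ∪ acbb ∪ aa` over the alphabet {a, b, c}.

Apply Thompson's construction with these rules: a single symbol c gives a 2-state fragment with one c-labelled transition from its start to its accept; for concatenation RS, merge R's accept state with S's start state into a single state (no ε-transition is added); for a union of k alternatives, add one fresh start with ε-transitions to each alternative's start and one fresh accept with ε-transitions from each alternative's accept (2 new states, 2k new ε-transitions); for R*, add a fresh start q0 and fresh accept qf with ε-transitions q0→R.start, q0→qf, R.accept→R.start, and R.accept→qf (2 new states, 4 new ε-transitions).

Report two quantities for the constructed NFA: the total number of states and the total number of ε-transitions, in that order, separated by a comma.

By structural recursion:
Each of the 8 symbol leaves contributes 2 states and 0 ε-transitions.
  b ∪ a : 6 states, 4 ε-transitions
  (b ∪ a)* : 8 states, 8 ε-transitions
  acbb : 5 states, 0 ε-transitions
  aa : 3 states, 0 ε-transitions
  (b ∪ a)* ∪ acbb ∪ aa : 18 states, 14 ε-transitions

18, 14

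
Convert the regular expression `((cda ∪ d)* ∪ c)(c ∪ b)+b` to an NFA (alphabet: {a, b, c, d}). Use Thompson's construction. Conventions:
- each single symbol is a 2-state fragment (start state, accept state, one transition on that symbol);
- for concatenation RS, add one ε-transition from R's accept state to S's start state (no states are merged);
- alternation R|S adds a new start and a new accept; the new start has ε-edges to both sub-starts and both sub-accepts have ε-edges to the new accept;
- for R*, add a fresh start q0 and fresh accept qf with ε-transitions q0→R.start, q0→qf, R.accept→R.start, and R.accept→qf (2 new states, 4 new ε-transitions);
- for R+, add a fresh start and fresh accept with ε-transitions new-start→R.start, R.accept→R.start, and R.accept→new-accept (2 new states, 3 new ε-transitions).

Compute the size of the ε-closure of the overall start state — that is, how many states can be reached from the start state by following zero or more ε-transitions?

12

Let C(F) = |ε-closure(F.start)| within fragment F, and note whether F accepts ε. Symbol fragments have C = 1 and do not accept ε. Then:
  cda → same as the first factor's closure: |closure| = 1
  cda ∪ d → |closure| = 1 + 1 + 1 = 3 (the new accept is not ε-reachable since no branch accepts ε)
  (cda ∪ d)* → the star's fresh start ε-reaches both the body's start and the fresh accept: |closure| = 2 + 3 = 5
  (cda ∪ d)* ∪ c → |closure| = 1 (new start) + (5 + 1) + 1 (new accept, since some branch ε-reaches its own accept) = 8
  c ∪ b → new start ε-reaches every alternative's start; none of them accept ε, so the new accept is not reached: |closure| = 1 + 1 + 1 = 3
  (c ∪ b)+ → new start ε-reaches only the body's start; the new accept needs a symbol first: |closure| = 1 + 3 = 4
  ((cda ∪ d)* ∪ c)(c ∪ b)+b → the left operand accepts ε, so the closure extends into the next operand (via the concat ε-link); |closure| = 8 + 4 = 12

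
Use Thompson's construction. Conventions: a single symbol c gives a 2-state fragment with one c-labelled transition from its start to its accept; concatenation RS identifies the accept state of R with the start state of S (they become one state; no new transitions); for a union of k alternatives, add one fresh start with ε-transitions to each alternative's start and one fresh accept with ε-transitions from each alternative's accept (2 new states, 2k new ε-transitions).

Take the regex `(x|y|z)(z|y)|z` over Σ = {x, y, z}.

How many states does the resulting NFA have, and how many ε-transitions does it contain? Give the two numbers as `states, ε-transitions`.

17, 14

Building bottom-up:
Each of the 6 symbol leaves contributes 2 states and 0 ε-transitions.
  x|y|z — 8 states, 6 ε-transitions
  z|y — 6 states, 4 ε-transitions
  (x|y|z)(z|y) — 13 states, 10 ε-transitions
  (x|y|z)(z|y)|z — 17 states, 14 ε-transitions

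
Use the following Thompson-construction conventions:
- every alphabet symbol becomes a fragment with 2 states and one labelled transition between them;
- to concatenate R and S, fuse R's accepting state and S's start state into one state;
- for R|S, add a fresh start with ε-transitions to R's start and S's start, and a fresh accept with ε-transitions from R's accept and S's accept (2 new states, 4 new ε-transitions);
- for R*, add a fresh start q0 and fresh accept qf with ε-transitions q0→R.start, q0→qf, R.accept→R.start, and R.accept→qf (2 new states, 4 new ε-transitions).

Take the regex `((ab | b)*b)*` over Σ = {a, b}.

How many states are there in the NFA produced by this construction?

12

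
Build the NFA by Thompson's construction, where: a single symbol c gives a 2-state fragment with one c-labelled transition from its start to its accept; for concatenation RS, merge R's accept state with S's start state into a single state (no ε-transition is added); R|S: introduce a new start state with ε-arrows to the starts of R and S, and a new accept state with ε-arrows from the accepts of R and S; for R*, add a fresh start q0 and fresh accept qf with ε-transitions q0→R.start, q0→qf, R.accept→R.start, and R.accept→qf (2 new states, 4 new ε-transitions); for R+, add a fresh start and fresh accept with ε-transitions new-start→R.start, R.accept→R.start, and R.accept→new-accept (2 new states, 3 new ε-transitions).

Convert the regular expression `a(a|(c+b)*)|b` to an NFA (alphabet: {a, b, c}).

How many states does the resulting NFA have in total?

By structural recursion:
Each of the 5 symbol leaves contributes a 2-state fragment.
  c+ = 4 states
  c+b = 5 states
  (c+b)* = 7 states
  a|(c+b)* = 11 states
  a(a|(c+b)*) = 12 states
  a(a|(c+b)*)|b = 16 states

16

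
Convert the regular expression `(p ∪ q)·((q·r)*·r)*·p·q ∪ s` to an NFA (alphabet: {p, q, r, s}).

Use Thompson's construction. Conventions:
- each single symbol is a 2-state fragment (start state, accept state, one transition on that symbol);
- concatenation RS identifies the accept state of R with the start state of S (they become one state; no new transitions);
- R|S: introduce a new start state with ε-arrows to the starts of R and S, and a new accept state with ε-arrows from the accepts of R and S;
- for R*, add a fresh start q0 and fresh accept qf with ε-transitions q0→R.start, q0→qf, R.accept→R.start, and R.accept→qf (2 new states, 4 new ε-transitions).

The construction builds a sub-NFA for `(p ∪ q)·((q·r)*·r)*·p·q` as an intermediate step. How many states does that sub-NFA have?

15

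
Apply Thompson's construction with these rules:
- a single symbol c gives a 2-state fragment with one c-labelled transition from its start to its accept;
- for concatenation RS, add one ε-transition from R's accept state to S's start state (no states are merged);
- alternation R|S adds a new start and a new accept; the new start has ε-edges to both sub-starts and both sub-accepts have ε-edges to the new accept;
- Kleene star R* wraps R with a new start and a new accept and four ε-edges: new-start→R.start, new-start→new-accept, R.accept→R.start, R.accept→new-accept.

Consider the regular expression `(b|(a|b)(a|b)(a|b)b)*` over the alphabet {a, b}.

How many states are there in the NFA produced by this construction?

Recursing over subexpressions:
Each of the 8 symbol leaves contributes a 2-state fragment.
  a|b = 6 states
  a|b = 6 states
  a|b = 6 states
  (a|b)(a|b)(a|b)b = 20 states
  b|(a|b)(a|b)(a|b)b = 24 states
  (b|(a|b)(a|b)(a|b)b)* = 26 states

26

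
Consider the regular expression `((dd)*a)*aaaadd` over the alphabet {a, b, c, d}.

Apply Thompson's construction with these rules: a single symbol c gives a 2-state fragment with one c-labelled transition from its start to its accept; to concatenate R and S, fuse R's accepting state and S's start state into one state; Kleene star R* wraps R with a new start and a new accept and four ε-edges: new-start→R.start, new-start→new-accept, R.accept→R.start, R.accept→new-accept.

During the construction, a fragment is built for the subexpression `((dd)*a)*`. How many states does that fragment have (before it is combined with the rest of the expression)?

8

Fragment for `((dd)*a)*`:
Each of the 3 symbol leaves contributes a 2-state fragment.
  dd = 3 states
  (dd)* = 5 states
  (dd)*a = 6 states
  ((dd)*a)* = 8 states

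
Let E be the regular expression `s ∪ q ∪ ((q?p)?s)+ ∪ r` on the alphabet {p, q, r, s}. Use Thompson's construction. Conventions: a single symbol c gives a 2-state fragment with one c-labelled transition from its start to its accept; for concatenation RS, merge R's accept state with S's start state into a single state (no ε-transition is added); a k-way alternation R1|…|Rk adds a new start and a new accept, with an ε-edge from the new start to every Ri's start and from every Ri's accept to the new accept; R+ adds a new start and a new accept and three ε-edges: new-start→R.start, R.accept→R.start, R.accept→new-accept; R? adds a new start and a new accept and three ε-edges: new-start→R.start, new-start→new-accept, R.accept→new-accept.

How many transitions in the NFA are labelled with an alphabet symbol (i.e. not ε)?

6

By structural recursion:
Each of the 6 symbol leaves contributes exactly 1 symbol transition.
  q? : 1 symbol transition
  q?p : 2 symbol transitions
  (q?p)? : 2 symbol transitions
  (q?p)?s : 3 symbol transitions
  ((q?p)?s)+ : 3 symbol transitions
  s ∪ q ∪ ((q?p)?s)+ ∪ r : 6 symbol transitions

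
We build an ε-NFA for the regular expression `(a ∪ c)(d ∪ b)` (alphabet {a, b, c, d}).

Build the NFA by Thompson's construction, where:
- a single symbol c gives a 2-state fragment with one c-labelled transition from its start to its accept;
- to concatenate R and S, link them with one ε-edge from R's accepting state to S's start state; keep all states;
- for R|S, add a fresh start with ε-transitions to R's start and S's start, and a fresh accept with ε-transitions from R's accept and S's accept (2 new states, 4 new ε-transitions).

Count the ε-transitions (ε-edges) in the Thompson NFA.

Bottom-up over the parse tree:
Each of the 4 symbol leaves contributes 0 ε-transitions.
  a ∪ c = 4 ε-transitions
  d ∪ b = 4 ε-transitions
  (a ∪ c)(d ∪ b) = 9 ε-transitions

9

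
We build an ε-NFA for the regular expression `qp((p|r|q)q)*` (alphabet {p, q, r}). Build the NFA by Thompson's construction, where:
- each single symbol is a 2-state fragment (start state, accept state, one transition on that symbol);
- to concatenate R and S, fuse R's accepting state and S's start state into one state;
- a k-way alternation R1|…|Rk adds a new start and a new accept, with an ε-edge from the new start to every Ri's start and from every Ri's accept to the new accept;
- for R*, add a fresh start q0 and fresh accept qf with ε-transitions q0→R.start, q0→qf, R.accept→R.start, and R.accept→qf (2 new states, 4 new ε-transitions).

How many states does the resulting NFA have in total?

13

By structural recursion:
Each of the 6 symbol leaves contributes a 2-state fragment.
  p|r|q — 8 states
  (p|r|q)q — 9 states
  ((p|r|q)q)* — 11 states
  qp((p|r|q)q)* — 13 states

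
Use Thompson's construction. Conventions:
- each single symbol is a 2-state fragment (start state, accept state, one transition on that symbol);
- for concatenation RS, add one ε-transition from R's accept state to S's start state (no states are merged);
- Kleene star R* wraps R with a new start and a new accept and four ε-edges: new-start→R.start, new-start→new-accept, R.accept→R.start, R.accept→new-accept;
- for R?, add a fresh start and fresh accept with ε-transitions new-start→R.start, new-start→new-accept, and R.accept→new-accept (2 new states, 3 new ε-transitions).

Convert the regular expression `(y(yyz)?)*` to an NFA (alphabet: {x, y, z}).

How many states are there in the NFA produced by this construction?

Per subexpression:
Each of the 4 symbol leaves contributes a 2-state fragment.
  yyz : 6 states
  (yyz)? : 8 states
  y(yyz)? : 10 states
  (y(yyz)?)* : 12 states

12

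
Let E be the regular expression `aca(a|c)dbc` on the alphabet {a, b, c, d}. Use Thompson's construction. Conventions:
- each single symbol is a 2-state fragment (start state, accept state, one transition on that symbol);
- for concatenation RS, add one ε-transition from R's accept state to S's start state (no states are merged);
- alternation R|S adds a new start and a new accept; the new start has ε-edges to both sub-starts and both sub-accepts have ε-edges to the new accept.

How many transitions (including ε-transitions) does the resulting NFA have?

By structural recursion:
Each of the 8 symbol leaves contributes 1 transition (1 symbol, 0 ε).
  a|c → 6 transitions (2 symbol, 4 ε)
  aca(a|c)dbc → 18 transitions (8 symbol, 10 ε)

18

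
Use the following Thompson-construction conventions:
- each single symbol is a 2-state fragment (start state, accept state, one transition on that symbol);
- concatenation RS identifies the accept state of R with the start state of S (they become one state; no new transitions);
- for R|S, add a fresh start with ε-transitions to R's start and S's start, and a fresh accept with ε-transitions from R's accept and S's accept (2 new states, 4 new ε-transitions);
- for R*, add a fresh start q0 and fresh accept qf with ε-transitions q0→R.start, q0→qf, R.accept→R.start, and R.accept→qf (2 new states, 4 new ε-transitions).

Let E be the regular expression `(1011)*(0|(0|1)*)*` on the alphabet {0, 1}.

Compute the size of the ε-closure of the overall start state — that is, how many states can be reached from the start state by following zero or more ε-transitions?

12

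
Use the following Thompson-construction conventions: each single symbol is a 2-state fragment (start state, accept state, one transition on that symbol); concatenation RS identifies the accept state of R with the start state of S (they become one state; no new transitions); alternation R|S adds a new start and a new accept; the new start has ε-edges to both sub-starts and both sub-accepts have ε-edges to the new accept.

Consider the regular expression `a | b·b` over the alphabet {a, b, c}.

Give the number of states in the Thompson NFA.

By structural recursion:
Each of the 3 symbol leaves contributes a 2-state fragment.
  b·b — 3 states
  a | b·b — 7 states

7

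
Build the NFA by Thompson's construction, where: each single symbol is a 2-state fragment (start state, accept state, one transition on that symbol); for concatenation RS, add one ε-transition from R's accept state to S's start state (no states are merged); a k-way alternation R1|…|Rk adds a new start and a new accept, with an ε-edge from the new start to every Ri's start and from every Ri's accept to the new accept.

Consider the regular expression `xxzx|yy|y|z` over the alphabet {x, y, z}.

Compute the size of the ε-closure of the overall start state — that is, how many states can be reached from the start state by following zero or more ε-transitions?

5

Let C(F) = |ε-closure(F.start)| within fragment F, and note whether F accepts ε. Symbol fragments have C = 1 and do not accept ε. Then:
  xxzx → same as the first factor's closure: C = 1
  yy → same as the first factor's closure: C = 1
  xxzx|yy|y|z → C = 1 + 1 + 1 + 1 + 1 = 5 (the new accept is not ε-reachable since no branch accepts ε)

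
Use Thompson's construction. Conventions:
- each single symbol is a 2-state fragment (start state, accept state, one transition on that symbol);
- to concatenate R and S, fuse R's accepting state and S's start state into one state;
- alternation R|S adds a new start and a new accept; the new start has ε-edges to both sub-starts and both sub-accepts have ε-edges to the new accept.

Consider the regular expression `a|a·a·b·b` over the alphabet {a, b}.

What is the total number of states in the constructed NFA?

9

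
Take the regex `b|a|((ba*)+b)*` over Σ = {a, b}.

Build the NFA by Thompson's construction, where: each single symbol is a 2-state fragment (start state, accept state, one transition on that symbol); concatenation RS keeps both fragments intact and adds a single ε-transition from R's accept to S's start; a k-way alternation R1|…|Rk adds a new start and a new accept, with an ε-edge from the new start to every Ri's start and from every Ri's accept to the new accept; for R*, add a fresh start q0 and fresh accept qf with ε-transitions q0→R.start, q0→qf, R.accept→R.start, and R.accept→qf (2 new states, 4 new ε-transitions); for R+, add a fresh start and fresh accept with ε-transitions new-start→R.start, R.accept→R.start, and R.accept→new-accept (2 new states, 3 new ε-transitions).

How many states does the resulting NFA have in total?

Bottom-up over the parse tree:
Each of the 5 symbol leaves contributes a 2-state fragment.
  a* → 4 states
  ba* → 6 states
  (ba*)+ → 8 states
  (ba*)+b → 10 states
  ((ba*)+b)* → 12 states
  b|a|((ba*)+b)* → 18 states

18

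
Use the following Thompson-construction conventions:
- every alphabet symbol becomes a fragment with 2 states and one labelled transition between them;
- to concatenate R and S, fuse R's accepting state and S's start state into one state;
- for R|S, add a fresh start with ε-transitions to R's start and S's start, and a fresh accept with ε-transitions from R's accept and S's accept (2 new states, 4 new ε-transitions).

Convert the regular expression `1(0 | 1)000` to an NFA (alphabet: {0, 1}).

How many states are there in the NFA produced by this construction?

10

Per subexpression:
Each of the 6 symbol leaves contributes a 2-state fragment.
  0 | 1 = 6 states
  1(0 | 1)000 = 10 states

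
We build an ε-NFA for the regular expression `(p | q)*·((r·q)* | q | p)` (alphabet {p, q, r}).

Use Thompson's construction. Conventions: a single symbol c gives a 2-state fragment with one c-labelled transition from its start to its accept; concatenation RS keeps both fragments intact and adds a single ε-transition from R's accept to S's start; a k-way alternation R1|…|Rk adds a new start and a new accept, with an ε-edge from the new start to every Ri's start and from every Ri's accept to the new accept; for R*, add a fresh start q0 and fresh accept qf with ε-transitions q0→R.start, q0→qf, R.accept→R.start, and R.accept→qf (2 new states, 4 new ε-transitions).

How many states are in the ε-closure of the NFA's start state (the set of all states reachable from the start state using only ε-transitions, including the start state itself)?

12

Compute the ε-closure size of each fragment's start state recursively; a symbol fragment's start has no outgoing ε-edge, so its closure is just itself (size 1).
  p | q : |closure| = 1 + 1 + 1 = 3 (the new accept is not ε-reachable since no branch accepts ε)
  (p | q)* : |closure| = 1 (new start) + 3 (body) + 1 (new accept) = 5
  r·q : |closure| equals the left operand's closure size = 1 (its accept is not ε-reachable, so the closure stops there)
  (r·q)* : |closure| = 1 (new start) + 1 (body) + 1 (new accept) = 3
  (r·q)* | q | p : |closure| = 1 (new start) + (3 + 1 + 1) + 1 (new accept, since some branch ε-reaches its own accept) = 7
  (p | q)*·((r·q)* | q | p) : |closure| = 5 + 7 = 12 (closure spills across the concat boundary because the left factor accepts ε)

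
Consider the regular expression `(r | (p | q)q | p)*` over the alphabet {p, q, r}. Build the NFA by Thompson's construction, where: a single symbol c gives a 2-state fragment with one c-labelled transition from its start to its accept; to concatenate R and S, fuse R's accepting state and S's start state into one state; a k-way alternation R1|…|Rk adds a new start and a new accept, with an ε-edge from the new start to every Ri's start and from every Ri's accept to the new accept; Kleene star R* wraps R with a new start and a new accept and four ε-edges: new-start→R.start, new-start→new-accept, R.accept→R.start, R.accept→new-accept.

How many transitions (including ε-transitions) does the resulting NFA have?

Building bottom-up:
Each of the 5 symbol leaves contributes 1 transition (1 symbol, 0 ε).
  p | q : 6 transitions (2 symbol, 4 ε)
  (p | q)q : 7 transitions (3 symbol, 4 ε)
  r | (p | q)q | p : 15 transitions (5 symbol, 10 ε)
  (r | (p | q)q | p)* : 19 transitions (5 symbol, 14 ε)

19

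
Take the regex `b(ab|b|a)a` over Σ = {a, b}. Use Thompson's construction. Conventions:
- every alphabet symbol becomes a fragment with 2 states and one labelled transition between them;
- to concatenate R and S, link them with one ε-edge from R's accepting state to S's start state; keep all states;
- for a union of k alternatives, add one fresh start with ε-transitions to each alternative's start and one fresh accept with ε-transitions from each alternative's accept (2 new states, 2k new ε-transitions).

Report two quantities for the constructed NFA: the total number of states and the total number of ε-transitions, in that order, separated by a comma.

14, 9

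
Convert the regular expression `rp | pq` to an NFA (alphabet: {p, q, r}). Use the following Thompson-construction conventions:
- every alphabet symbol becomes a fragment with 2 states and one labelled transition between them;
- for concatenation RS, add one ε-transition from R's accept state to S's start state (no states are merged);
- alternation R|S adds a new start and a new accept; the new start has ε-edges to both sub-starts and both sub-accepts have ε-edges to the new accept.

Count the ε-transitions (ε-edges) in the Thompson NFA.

Recursing over subexpressions:
Each of the 4 symbol leaves contributes 0 ε-transitions.
  rp = 1 ε-transition
  pq = 1 ε-transition
  rp | pq = 6 ε-transitions

6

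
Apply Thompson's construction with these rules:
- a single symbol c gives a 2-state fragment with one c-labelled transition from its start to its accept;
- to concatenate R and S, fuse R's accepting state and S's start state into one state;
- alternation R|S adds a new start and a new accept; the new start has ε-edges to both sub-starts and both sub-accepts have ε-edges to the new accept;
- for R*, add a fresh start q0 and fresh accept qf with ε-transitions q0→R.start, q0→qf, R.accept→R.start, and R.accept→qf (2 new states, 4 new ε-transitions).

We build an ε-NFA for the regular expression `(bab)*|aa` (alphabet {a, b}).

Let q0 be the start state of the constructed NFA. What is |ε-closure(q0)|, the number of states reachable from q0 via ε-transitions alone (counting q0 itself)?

Work bottom-up. For each fragment F, track |ε-closure(F.start)| and whether F's accept lies in that closure (i.e. whether F accepts ε). A single-symbol fragment has closure size 1 and does not accept ε.
  bab : |ε-closure| equals the left operand's closure size = 1 (its accept is not ε-reachable, so the closure stops there)
  (bab)* : the star's fresh start ε-reaches both the body's start and the fresh accept: |ε-closure| = 2 + 1 = 3
  aa : same as the first factor's closure: |ε-closure| = 1
  (bab)*|aa : new start ε-reaches every alternative's start; at least one alternative accepts ε, so the union's new accept is reached too: |ε-closure| = 1 + 3 + 1 + 1 = 6

6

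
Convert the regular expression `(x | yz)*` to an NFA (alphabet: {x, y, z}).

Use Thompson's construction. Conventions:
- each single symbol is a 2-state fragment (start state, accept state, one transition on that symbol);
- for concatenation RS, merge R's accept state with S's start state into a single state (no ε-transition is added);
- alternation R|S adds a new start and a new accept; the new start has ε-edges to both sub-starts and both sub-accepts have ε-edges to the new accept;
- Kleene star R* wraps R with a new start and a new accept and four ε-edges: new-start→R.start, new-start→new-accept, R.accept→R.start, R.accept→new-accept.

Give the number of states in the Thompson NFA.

9

Bottom-up over the parse tree:
Each of the 3 symbol leaves contributes a 2-state fragment.
  yz — 3 states
  x | yz — 7 states
  (x | yz)* — 9 states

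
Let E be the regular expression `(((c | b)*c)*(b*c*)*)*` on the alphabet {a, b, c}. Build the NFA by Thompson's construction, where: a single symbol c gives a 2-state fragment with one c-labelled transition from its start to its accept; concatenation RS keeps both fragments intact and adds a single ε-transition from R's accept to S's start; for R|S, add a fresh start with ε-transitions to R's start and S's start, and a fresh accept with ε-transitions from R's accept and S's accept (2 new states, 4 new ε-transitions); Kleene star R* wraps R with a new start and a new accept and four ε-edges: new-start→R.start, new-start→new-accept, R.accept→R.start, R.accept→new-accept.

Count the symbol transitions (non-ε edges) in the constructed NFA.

Recursing over subexpressions:
Each of the 5 symbol leaves contributes exactly 1 symbol transition.
  c | b = 2 symbol transitions
  (c | b)* = 2 symbol transitions
  (c | b)*c = 3 symbol transitions
  ((c | b)*c)* = 3 symbol transitions
  b* = 1 symbol transition
  c* = 1 symbol transition
  b*c* = 2 symbol transitions
  (b*c*)* = 2 symbol transitions
  ((c | b)*c)*(b*c*)* = 5 symbol transitions
  (((c | b)*c)*(b*c*)*)* = 5 symbol transitions

5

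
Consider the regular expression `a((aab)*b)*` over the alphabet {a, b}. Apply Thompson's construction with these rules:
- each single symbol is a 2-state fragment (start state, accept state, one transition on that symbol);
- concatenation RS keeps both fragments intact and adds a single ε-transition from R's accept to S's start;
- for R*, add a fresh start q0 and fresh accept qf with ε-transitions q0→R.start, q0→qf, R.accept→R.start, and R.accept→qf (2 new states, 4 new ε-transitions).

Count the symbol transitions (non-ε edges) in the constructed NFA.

Bottom-up over the parse tree:
Each of the 5 symbol leaves contributes exactly 1 symbol transition.
  aab — 3 symbol transitions
  (aab)* — 3 symbol transitions
  (aab)*b — 4 symbol transitions
  ((aab)*b)* — 4 symbol transitions
  a((aab)*b)* — 5 symbol transitions

5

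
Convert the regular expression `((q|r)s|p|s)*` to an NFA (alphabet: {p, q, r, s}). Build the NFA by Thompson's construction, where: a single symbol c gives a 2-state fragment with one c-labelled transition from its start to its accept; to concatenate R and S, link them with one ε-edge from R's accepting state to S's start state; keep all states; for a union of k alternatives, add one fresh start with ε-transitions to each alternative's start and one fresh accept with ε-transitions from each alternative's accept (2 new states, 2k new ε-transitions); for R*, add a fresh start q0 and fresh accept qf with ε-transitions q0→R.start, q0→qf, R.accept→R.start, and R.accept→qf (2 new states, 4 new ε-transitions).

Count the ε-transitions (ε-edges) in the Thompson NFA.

Bottom-up over the parse tree:
Each of the 5 symbol leaves contributes 0 ε-transitions.
  q|r = 4 ε-transitions
  (q|r)s = 5 ε-transitions
  (q|r)s|p|s = 11 ε-transitions
  ((q|r)s|p|s)* = 15 ε-transitions

15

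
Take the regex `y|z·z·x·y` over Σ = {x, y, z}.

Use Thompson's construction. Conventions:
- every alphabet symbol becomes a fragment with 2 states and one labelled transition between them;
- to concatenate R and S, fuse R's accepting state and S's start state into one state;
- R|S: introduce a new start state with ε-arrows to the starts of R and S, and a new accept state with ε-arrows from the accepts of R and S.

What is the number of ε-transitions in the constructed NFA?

Per subexpression:
Each of the 5 symbol leaves contributes 0 ε-transitions.
  z·z·x·y → 0 ε-transitions
  y|z·z·x·y → 4 ε-transitions

4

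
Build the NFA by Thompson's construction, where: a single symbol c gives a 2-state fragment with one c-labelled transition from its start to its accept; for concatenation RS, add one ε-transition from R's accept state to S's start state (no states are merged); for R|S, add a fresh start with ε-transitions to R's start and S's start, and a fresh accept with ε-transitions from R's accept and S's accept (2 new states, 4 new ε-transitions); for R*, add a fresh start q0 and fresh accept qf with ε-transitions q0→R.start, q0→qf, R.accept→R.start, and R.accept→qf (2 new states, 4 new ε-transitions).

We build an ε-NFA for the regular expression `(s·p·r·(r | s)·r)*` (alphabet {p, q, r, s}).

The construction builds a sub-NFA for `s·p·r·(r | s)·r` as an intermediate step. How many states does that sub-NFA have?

Fragment for `s·p·r·(r | s)·r`:
Each of the 6 symbol leaves contributes a 2-state fragment.
  r | s → 6 states
  s·p·r·(r | s)·r → 14 states

14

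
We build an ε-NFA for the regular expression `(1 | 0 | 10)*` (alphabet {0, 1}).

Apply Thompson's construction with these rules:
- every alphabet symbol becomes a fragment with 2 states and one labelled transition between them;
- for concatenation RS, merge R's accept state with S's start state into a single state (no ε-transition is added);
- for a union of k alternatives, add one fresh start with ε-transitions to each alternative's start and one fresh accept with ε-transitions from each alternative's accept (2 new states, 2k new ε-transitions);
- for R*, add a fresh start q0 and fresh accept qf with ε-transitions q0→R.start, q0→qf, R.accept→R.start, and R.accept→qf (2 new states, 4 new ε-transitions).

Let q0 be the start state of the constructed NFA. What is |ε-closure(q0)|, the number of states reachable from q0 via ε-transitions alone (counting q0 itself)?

6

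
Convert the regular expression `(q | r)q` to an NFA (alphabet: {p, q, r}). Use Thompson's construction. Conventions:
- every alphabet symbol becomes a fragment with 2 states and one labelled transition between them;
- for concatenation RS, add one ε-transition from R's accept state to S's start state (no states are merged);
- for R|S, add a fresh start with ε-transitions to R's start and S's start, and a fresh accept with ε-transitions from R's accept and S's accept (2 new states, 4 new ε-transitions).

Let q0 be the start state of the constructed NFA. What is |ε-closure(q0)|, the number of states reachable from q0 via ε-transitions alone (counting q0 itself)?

Compute the ε-closure size of each fragment's start state recursively; a symbol fragment's start has no outgoing ε-edge, so its closure is just itself (size 1).
  q | r → new start ε-reaches every alternative's start; none of them accept ε, so the new accept is not reached: |ε-closure| = 1 + 1 + 1 = 3
  (q | r)q → |ε-closure| equals the left operand's closure size = 3 (its accept is not ε-reachable, so the closure stops there)

3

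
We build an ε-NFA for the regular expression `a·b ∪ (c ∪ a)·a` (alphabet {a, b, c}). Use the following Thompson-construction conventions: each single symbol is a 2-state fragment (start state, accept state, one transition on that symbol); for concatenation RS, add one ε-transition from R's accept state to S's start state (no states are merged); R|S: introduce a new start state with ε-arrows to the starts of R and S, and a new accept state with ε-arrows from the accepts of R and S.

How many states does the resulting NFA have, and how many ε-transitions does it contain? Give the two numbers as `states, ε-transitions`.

14, 10

Building bottom-up:
Each of the 5 symbol leaves contributes 2 states and 0 ε-transitions.
  a·b = 4 states, 1 ε-transition
  c ∪ a = 6 states, 4 ε-transitions
  (c ∪ a)·a = 8 states, 5 ε-transitions
  a·b ∪ (c ∪ a)·a = 14 states, 10 ε-transitions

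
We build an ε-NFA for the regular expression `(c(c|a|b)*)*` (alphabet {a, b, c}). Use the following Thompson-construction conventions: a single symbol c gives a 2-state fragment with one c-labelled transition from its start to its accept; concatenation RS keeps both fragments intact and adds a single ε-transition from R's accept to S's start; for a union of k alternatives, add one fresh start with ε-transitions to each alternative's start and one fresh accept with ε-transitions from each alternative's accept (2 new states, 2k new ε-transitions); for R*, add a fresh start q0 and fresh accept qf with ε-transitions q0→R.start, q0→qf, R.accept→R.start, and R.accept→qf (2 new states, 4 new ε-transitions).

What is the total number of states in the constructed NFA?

14

Per subexpression:
Each of the 4 symbol leaves contributes a 2-state fragment.
  c|a|b → 8 states
  (c|a|b)* → 10 states
  c(c|a|b)* → 12 states
  (c(c|a|b)*)* → 14 states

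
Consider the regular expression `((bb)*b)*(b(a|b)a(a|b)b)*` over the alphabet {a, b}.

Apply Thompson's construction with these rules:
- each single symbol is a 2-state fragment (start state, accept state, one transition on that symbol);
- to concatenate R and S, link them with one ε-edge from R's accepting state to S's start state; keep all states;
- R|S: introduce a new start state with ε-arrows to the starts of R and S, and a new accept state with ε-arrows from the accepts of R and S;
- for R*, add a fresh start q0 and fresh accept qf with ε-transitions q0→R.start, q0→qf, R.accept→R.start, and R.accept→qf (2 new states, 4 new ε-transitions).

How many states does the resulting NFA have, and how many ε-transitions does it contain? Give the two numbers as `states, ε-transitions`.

30, 27

By structural recursion:
Each of the 10 symbol leaves contributes 2 states and 0 ε-transitions.
  bb = 4 states, 1 ε-transition
  (bb)* = 6 states, 5 ε-transitions
  (bb)*b = 8 states, 6 ε-transitions
  ((bb)*b)* = 10 states, 10 ε-transitions
  a|b = 6 states, 4 ε-transitions
  a|b = 6 states, 4 ε-transitions
  b(a|b)a(a|b)b = 18 states, 12 ε-transitions
  (b(a|b)a(a|b)b)* = 20 states, 16 ε-transitions
  ((bb)*b)*(b(a|b)a(a|b)b)* = 30 states, 27 ε-transitions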